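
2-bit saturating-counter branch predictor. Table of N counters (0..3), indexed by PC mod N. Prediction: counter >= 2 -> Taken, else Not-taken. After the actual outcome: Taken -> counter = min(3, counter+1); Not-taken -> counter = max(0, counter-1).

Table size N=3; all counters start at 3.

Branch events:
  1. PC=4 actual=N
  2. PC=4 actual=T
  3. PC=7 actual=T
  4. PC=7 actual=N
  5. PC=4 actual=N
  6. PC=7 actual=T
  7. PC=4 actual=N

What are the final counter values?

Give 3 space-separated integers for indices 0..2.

Ev 1: PC=4 idx=1 pred=T actual=N -> ctr[1]=2
Ev 2: PC=4 idx=1 pred=T actual=T -> ctr[1]=3
Ev 3: PC=7 idx=1 pred=T actual=T -> ctr[1]=3
Ev 4: PC=7 idx=1 pred=T actual=N -> ctr[1]=2
Ev 5: PC=4 idx=1 pred=T actual=N -> ctr[1]=1
Ev 6: PC=7 idx=1 pred=N actual=T -> ctr[1]=2
Ev 7: PC=4 idx=1 pred=T actual=N -> ctr[1]=1

Answer: 3 1 3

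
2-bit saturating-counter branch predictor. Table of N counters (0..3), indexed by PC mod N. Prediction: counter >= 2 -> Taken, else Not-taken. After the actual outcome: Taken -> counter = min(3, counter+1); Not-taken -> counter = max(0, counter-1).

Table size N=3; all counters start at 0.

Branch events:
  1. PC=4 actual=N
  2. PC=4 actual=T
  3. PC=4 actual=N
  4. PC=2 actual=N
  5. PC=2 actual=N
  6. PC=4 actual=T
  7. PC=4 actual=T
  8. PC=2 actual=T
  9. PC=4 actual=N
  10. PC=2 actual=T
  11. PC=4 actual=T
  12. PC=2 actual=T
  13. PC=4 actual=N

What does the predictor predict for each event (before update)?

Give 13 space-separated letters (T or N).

Answer: N N N N N N N N T N N T T

Derivation:
Ev 1: PC=4 idx=1 pred=N actual=N -> ctr[1]=0
Ev 2: PC=4 idx=1 pred=N actual=T -> ctr[1]=1
Ev 3: PC=4 idx=1 pred=N actual=N -> ctr[1]=0
Ev 4: PC=2 idx=2 pred=N actual=N -> ctr[2]=0
Ev 5: PC=2 idx=2 pred=N actual=N -> ctr[2]=0
Ev 6: PC=4 idx=1 pred=N actual=T -> ctr[1]=1
Ev 7: PC=4 idx=1 pred=N actual=T -> ctr[1]=2
Ev 8: PC=2 idx=2 pred=N actual=T -> ctr[2]=1
Ev 9: PC=4 idx=1 pred=T actual=N -> ctr[1]=1
Ev 10: PC=2 idx=2 pred=N actual=T -> ctr[2]=2
Ev 11: PC=4 idx=1 pred=N actual=T -> ctr[1]=2
Ev 12: PC=2 idx=2 pred=T actual=T -> ctr[2]=3
Ev 13: PC=4 idx=1 pred=T actual=N -> ctr[1]=1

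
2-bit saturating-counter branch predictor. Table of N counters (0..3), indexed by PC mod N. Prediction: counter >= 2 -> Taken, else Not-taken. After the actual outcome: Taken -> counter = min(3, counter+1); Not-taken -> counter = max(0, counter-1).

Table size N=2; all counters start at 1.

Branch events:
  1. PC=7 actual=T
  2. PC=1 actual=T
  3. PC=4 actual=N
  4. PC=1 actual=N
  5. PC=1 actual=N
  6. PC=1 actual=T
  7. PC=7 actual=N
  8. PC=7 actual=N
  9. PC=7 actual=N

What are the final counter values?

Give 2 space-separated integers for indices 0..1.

Answer: 0 0

Derivation:
Ev 1: PC=7 idx=1 pred=N actual=T -> ctr[1]=2
Ev 2: PC=1 idx=1 pred=T actual=T -> ctr[1]=3
Ev 3: PC=4 idx=0 pred=N actual=N -> ctr[0]=0
Ev 4: PC=1 idx=1 pred=T actual=N -> ctr[1]=2
Ev 5: PC=1 idx=1 pred=T actual=N -> ctr[1]=1
Ev 6: PC=1 idx=1 pred=N actual=T -> ctr[1]=2
Ev 7: PC=7 idx=1 pred=T actual=N -> ctr[1]=1
Ev 8: PC=7 idx=1 pred=N actual=N -> ctr[1]=0
Ev 9: PC=7 idx=1 pred=N actual=N -> ctr[1]=0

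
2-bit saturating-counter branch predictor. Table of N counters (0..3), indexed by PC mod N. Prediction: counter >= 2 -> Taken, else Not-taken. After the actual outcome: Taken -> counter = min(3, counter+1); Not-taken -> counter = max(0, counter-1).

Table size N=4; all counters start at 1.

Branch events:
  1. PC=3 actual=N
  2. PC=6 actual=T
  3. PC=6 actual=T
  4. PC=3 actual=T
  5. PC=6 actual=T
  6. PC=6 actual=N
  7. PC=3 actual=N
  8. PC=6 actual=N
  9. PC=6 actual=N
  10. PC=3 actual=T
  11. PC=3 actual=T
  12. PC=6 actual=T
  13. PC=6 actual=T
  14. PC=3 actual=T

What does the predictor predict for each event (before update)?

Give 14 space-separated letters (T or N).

Ev 1: PC=3 idx=3 pred=N actual=N -> ctr[3]=0
Ev 2: PC=6 idx=2 pred=N actual=T -> ctr[2]=2
Ev 3: PC=6 idx=2 pred=T actual=T -> ctr[2]=3
Ev 4: PC=3 idx=3 pred=N actual=T -> ctr[3]=1
Ev 5: PC=6 idx=2 pred=T actual=T -> ctr[2]=3
Ev 6: PC=6 idx=2 pred=T actual=N -> ctr[2]=2
Ev 7: PC=3 idx=3 pred=N actual=N -> ctr[3]=0
Ev 8: PC=6 idx=2 pred=T actual=N -> ctr[2]=1
Ev 9: PC=6 idx=2 pred=N actual=N -> ctr[2]=0
Ev 10: PC=3 idx=3 pred=N actual=T -> ctr[3]=1
Ev 11: PC=3 idx=3 pred=N actual=T -> ctr[3]=2
Ev 12: PC=6 idx=2 pred=N actual=T -> ctr[2]=1
Ev 13: PC=6 idx=2 pred=N actual=T -> ctr[2]=2
Ev 14: PC=3 idx=3 pred=T actual=T -> ctr[3]=3

Answer: N N T N T T N T N N N N N T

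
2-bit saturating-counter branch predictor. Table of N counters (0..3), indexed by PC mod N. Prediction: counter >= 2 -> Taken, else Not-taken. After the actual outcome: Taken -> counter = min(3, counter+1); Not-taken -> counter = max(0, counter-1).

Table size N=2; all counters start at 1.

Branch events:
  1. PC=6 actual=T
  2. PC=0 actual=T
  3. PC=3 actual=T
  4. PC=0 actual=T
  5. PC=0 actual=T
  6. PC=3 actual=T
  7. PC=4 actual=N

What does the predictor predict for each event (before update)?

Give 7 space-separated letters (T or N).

Answer: N T N T T T T

Derivation:
Ev 1: PC=6 idx=0 pred=N actual=T -> ctr[0]=2
Ev 2: PC=0 idx=0 pred=T actual=T -> ctr[0]=3
Ev 3: PC=3 idx=1 pred=N actual=T -> ctr[1]=2
Ev 4: PC=0 idx=0 pred=T actual=T -> ctr[0]=3
Ev 5: PC=0 idx=0 pred=T actual=T -> ctr[0]=3
Ev 6: PC=3 idx=1 pred=T actual=T -> ctr[1]=3
Ev 7: PC=4 idx=0 pred=T actual=N -> ctr[0]=2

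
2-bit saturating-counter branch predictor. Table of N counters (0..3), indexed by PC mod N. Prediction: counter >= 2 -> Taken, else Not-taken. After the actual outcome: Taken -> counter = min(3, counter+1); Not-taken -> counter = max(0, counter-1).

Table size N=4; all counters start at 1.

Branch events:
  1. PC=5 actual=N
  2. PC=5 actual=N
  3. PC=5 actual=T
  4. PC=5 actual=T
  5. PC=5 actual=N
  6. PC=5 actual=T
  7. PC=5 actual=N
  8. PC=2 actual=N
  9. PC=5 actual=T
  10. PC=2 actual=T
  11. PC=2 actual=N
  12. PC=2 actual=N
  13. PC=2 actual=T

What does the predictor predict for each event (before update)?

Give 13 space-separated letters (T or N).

Ev 1: PC=5 idx=1 pred=N actual=N -> ctr[1]=0
Ev 2: PC=5 idx=1 pred=N actual=N -> ctr[1]=0
Ev 3: PC=5 idx=1 pred=N actual=T -> ctr[1]=1
Ev 4: PC=5 idx=1 pred=N actual=T -> ctr[1]=2
Ev 5: PC=5 idx=1 pred=T actual=N -> ctr[1]=1
Ev 6: PC=5 idx=1 pred=N actual=T -> ctr[1]=2
Ev 7: PC=5 idx=1 pred=T actual=N -> ctr[1]=1
Ev 8: PC=2 idx=2 pred=N actual=N -> ctr[2]=0
Ev 9: PC=5 idx=1 pred=N actual=T -> ctr[1]=2
Ev 10: PC=2 idx=2 pred=N actual=T -> ctr[2]=1
Ev 11: PC=2 idx=2 pred=N actual=N -> ctr[2]=0
Ev 12: PC=2 idx=2 pred=N actual=N -> ctr[2]=0
Ev 13: PC=2 idx=2 pred=N actual=T -> ctr[2]=1

Answer: N N N N T N T N N N N N N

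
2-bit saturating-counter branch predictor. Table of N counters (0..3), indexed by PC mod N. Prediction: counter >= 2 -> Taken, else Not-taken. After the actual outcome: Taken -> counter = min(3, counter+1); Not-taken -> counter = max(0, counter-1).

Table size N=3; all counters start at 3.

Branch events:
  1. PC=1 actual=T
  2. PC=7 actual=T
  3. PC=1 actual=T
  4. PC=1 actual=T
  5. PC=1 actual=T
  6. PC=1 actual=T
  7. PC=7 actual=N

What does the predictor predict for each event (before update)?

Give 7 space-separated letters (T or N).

Answer: T T T T T T T

Derivation:
Ev 1: PC=1 idx=1 pred=T actual=T -> ctr[1]=3
Ev 2: PC=7 idx=1 pred=T actual=T -> ctr[1]=3
Ev 3: PC=1 idx=1 pred=T actual=T -> ctr[1]=3
Ev 4: PC=1 idx=1 pred=T actual=T -> ctr[1]=3
Ev 5: PC=1 idx=1 pred=T actual=T -> ctr[1]=3
Ev 6: PC=1 idx=1 pred=T actual=T -> ctr[1]=3
Ev 7: PC=7 idx=1 pred=T actual=N -> ctr[1]=2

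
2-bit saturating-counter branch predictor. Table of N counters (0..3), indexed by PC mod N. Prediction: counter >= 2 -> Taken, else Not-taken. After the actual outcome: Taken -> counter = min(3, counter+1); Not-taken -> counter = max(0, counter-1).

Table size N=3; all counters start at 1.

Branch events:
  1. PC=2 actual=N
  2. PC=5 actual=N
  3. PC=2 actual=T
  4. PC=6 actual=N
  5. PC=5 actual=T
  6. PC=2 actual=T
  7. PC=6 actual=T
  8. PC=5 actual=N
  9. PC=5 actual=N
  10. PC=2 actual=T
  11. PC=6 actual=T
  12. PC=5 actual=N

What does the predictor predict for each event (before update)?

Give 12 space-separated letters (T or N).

Answer: N N N N N T N T T N N T

Derivation:
Ev 1: PC=2 idx=2 pred=N actual=N -> ctr[2]=0
Ev 2: PC=5 idx=2 pred=N actual=N -> ctr[2]=0
Ev 3: PC=2 idx=2 pred=N actual=T -> ctr[2]=1
Ev 4: PC=6 idx=0 pred=N actual=N -> ctr[0]=0
Ev 5: PC=5 idx=2 pred=N actual=T -> ctr[2]=2
Ev 6: PC=2 idx=2 pred=T actual=T -> ctr[2]=3
Ev 7: PC=6 idx=0 pred=N actual=T -> ctr[0]=1
Ev 8: PC=5 idx=2 pred=T actual=N -> ctr[2]=2
Ev 9: PC=5 idx=2 pred=T actual=N -> ctr[2]=1
Ev 10: PC=2 idx=2 pred=N actual=T -> ctr[2]=2
Ev 11: PC=6 idx=0 pred=N actual=T -> ctr[0]=2
Ev 12: PC=5 idx=2 pred=T actual=N -> ctr[2]=1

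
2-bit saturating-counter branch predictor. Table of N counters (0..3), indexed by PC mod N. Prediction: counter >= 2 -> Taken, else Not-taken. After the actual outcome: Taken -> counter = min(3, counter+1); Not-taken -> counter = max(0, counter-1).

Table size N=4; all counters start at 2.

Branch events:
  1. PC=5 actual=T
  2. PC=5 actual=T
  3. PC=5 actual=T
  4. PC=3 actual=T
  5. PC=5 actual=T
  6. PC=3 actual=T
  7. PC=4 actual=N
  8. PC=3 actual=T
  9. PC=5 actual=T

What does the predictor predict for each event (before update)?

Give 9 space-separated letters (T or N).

Ev 1: PC=5 idx=1 pred=T actual=T -> ctr[1]=3
Ev 2: PC=5 idx=1 pred=T actual=T -> ctr[1]=3
Ev 3: PC=5 idx=1 pred=T actual=T -> ctr[1]=3
Ev 4: PC=3 idx=3 pred=T actual=T -> ctr[3]=3
Ev 5: PC=5 idx=1 pred=T actual=T -> ctr[1]=3
Ev 6: PC=3 idx=3 pred=T actual=T -> ctr[3]=3
Ev 7: PC=4 idx=0 pred=T actual=N -> ctr[0]=1
Ev 8: PC=3 idx=3 pred=T actual=T -> ctr[3]=3
Ev 9: PC=5 idx=1 pred=T actual=T -> ctr[1]=3

Answer: T T T T T T T T T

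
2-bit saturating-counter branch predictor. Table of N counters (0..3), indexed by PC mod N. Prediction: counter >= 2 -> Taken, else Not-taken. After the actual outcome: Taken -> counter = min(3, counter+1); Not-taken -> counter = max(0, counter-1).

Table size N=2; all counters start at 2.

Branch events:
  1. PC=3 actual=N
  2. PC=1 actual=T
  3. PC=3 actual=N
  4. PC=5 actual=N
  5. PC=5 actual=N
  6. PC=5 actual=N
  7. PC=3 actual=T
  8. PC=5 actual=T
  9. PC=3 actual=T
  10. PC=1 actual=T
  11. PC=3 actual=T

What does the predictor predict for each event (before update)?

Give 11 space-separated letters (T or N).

Ev 1: PC=3 idx=1 pred=T actual=N -> ctr[1]=1
Ev 2: PC=1 idx=1 pred=N actual=T -> ctr[1]=2
Ev 3: PC=3 idx=1 pred=T actual=N -> ctr[1]=1
Ev 4: PC=5 idx=1 pred=N actual=N -> ctr[1]=0
Ev 5: PC=5 idx=1 pred=N actual=N -> ctr[1]=0
Ev 6: PC=5 idx=1 pred=N actual=N -> ctr[1]=0
Ev 7: PC=3 idx=1 pred=N actual=T -> ctr[1]=1
Ev 8: PC=5 idx=1 pred=N actual=T -> ctr[1]=2
Ev 9: PC=3 idx=1 pred=T actual=T -> ctr[1]=3
Ev 10: PC=1 idx=1 pred=T actual=T -> ctr[1]=3
Ev 11: PC=3 idx=1 pred=T actual=T -> ctr[1]=3

Answer: T N T N N N N N T T T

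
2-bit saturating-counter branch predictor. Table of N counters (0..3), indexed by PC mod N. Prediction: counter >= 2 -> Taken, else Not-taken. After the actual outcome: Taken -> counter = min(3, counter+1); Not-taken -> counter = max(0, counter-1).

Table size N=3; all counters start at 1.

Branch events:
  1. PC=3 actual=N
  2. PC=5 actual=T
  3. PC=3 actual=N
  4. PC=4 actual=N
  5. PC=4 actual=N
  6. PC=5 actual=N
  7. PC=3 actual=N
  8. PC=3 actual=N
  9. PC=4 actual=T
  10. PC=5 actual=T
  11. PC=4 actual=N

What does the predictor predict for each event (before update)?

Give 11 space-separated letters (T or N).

Ev 1: PC=3 idx=0 pred=N actual=N -> ctr[0]=0
Ev 2: PC=5 idx=2 pred=N actual=T -> ctr[2]=2
Ev 3: PC=3 idx=0 pred=N actual=N -> ctr[0]=0
Ev 4: PC=4 idx=1 pred=N actual=N -> ctr[1]=0
Ev 5: PC=4 idx=1 pred=N actual=N -> ctr[1]=0
Ev 6: PC=5 idx=2 pred=T actual=N -> ctr[2]=1
Ev 7: PC=3 idx=0 pred=N actual=N -> ctr[0]=0
Ev 8: PC=3 idx=0 pred=N actual=N -> ctr[0]=0
Ev 9: PC=4 idx=1 pred=N actual=T -> ctr[1]=1
Ev 10: PC=5 idx=2 pred=N actual=T -> ctr[2]=2
Ev 11: PC=4 idx=1 pred=N actual=N -> ctr[1]=0

Answer: N N N N N T N N N N N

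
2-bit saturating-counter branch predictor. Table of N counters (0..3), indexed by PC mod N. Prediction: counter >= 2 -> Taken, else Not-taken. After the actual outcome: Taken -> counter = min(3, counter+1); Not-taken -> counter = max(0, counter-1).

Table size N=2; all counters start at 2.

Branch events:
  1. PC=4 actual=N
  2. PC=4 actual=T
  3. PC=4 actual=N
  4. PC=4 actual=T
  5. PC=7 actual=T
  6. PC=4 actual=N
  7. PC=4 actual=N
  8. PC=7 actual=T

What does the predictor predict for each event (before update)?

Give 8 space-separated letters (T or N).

Ev 1: PC=4 idx=0 pred=T actual=N -> ctr[0]=1
Ev 2: PC=4 idx=0 pred=N actual=T -> ctr[0]=2
Ev 3: PC=4 idx=0 pred=T actual=N -> ctr[0]=1
Ev 4: PC=4 idx=0 pred=N actual=T -> ctr[0]=2
Ev 5: PC=7 idx=1 pred=T actual=T -> ctr[1]=3
Ev 6: PC=4 idx=0 pred=T actual=N -> ctr[0]=1
Ev 7: PC=4 idx=0 pred=N actual=N -> ctr[0]=0
Ev 8: PC=7 idx=1 pred=T actual=T -> ctr[1]=3

Answer: T N T N T T N T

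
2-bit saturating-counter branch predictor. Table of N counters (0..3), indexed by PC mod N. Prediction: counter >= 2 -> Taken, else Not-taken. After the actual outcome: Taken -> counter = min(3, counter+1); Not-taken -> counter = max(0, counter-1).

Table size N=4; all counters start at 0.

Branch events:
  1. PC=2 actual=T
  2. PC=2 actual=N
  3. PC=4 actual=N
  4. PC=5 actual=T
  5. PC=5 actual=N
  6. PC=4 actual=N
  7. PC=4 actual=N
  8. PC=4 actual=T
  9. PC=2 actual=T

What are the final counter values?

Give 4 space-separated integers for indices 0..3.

Answer: 1 0 1 0

Derivation:
Ev 1: PC=2 idx=2 pred=N actual=T -> ctr[2]=1
Ev 2: PC=2 idx=2 pred=N actual=N -> ctr[2]=0
Ev 3: PC=4 idx=0 pred=N actual=N -> ctr[0]=0
Ev 4: PC=5 idx=1 pred=N actual=T -> ctr[1]=1
Ev 5: PC=5 idx=1 pred=N actual=N -> ctr[1]=0
Ev 6: PC=4 idx=0 pred=N actual=N -> ctr[0]=0
Ev 7: PC=4 idx=0 pred=N actual=N -> ctr[0]=0
Ev 8: PC=4 idx=0 pred=N actual=T -> ctr[0]=1
Ev 9: PC=2 idx=2 pred=N actual=T -> ctr[2]=1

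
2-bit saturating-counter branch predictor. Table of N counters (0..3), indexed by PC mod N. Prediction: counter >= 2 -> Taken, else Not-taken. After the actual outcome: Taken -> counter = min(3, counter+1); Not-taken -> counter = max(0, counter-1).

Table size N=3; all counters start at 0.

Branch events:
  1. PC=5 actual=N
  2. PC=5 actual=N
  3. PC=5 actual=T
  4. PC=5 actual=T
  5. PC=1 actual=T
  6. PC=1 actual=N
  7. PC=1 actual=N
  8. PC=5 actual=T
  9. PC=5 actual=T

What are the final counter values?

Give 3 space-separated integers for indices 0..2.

Ev 1: PC=5 idx=2 pred=N actual=N -> ctr[2]=0
Ev 2: PC=5 idx=2 pred=N actual=N -> ctr[2]=0
Ev 3: PC=5 idx=2 pred=N actual=T -> ctr[2]=1
Ev 4: PC=5 idx=2 pred=N actual=T -> ctr[2]=2
Ev 5: PC=1 idx=1 pred=N actual=T -> ctr[1]=1
Ev 6: PC=1 idx=1 pred=N actual=N -> ctr[1]=0
Ev 7: PC=1 idx=1 pred=N actual=N -> ctr[1]=0
Ev 8: PC=5 idx=2 pred=T actual=T -> ctr[2]=3
Ev 9: PC=5 idx=2 pred=T actual=T -> ctr[2]=3

Answer: 0 0 3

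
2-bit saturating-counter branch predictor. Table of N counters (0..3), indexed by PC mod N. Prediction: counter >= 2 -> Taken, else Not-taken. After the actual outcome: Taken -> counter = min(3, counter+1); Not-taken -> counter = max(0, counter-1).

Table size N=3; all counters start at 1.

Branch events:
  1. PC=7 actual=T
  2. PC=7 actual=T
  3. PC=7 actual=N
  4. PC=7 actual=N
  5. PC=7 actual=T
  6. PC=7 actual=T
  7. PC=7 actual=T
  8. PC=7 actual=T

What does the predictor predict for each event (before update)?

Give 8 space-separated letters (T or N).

Ev 1: PC=7 idx=1 pred=N actual=T -> ctr[1]=2
Ev 2: PC=7 idx=1 pred=T actual=T -> ctr[1]=3
Ev 3: PC=7 idx=1 pred=T actual=N -> ctr[1]=2
Ev 4: PC=7 idx=1 pred=T actual=N -> ctr[1]=1
Ev 5: PC=7 idx=1 pred=N actual=T -> ctr[1]=2
Ev 6: PC=7 idx=1 pred=T actual=T -> ctr[1]=3
Ev 7: PC=7 idx=1 pred=T actual=T -> ctr[1]=3
Ev 8: PC=7 idx=1 pred=T actual=T -> ctr[1]=3

Answer: N T T T N T T T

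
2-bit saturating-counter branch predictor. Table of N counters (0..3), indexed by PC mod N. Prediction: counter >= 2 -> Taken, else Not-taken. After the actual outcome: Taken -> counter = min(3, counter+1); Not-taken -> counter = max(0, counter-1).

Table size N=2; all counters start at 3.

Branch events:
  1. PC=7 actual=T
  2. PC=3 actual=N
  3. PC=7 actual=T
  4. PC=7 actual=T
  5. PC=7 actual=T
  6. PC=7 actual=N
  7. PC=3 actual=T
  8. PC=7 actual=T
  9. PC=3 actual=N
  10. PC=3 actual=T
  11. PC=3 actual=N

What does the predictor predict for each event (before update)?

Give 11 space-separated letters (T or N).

Answer: T T T T T T T T T T T

Derivation:
Ev 1: PC=7 idx=1 pred=T actual=T -> ctr[1]=3
Ev 2: PC=3 idx=1 pred=T actual=N -> ctr[1]=2
Ev 3: PC=7 idx=1 pred=T actual=T -> ctr[1]=3
Ev 4: PC=7 idx=1 pred=T actual=T -> ctr[1]=3
Ev 5: PC=7 idx=1 pred=T actual=T -> ctr[1]=3
Ev 6: PC=7 idx=1 pred=T actual=N -> ctr[1]=2
Ev 7: PC=3 idx=1 pred=T actual=T -> ctr[1]=3
Ev 8: PC=7 idx=1 pred=T actual=T -> ctr[1]=3
Ev 9: PC=3 idx=1 pred=T actual=N -> ctr[1]=2
Ev 10: PC=3 idx=1 pred=T actual=T -> ctr[1]=3
Ev 11: PC=3 idx=1 pred=T actual=N -> ctr[1]=2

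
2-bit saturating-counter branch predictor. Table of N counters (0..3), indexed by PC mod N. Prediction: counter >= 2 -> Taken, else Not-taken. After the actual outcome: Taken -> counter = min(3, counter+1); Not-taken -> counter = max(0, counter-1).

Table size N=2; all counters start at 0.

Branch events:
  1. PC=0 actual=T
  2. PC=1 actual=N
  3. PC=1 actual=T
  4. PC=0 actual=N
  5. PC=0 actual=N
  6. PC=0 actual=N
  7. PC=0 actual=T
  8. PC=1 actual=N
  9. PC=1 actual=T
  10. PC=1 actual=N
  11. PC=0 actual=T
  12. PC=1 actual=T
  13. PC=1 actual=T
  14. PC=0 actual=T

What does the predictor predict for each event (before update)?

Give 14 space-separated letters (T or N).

Ev 1: PC=0 idx=0 pred=N actual=T -> ctr[0]=1
Ev 2: PC=1 idx=1 pred=N actual=N -> ctr[1]=0
Ev 3: PC=1 idx=1 pred=N actual=T -> ctr[1]=1
Ev 4: PC=0 idx=0 pred=N actual=N -> ctr[0]=0
Ev 5: PC=0 idx=0 pred=N actual=N -> ctr[0]=0
Ev 6: PC=0 idx=0 pred=N actual=N -> ctr[0]=0
Ev 7: PC=0 idx=0 pred=N actual=T -> ctr[0]=1
Ev 8: PC=1 idx=1 pred=N actual=N -> ctr[1]=0
Ev 9: PC=1 idx=1 pred=N actual=T -> ctr[1]=1
Ev 10: PC=1 idx=1 pred=N actual=N -> ctr[1]=0
Ev 11: PC=0 idx=0 pred=N actual=T -> ctr[0]=2
Ev 12: PC=1 idx=1 pred=N actual=T -> ctr[1]=1
Ev 13: PC=1 idx=1 pred=N actual=T -> ctr[1]=2
Ev 14: PC=0 idx=0 pred=T actual=T -> ctr[0]=3

Answer: N N N N N N N N N N N N N T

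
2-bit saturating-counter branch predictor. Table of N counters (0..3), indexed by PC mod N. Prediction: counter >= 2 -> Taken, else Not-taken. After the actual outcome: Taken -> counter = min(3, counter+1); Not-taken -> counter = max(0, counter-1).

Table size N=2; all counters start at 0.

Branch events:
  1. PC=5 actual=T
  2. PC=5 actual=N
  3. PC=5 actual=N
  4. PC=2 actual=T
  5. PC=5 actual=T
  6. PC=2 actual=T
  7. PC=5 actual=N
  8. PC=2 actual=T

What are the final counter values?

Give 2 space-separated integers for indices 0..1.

Ev 1: PC=5 idx=1 pred=N actual=T -> ctr[1]=1
Ev 2: PC=5 idx=1 pred=N actual=N -> ctr[1]=0
Ev 3: PC=5 idx=1 pred=N actual=N -> ctr[1]=0
Ev 4: PC=2 idx=0 pred=N actual=T -> ctr[0]=1
Ev 5: PC=5 idx=1 pred=N actual=T -> ctr[1]=1
Ev 6: PC=2 idx=0 pred=N actual=T -> ctr[0]=2
Ev 7: PC=5 idx=1 pred=N actual=N -> ctr[1]=0
Ev 8: PC=2 idx=0 pred=T actual=T -> ctr[0]=3

Answer: 3 0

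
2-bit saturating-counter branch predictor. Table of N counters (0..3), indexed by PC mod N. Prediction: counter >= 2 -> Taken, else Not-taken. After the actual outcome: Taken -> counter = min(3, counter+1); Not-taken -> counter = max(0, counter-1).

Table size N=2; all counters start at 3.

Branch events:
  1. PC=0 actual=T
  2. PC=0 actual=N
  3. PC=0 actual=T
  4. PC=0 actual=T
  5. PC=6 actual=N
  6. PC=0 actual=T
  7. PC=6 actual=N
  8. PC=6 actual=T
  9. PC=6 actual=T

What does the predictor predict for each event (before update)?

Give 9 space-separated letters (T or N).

Answer: T T T T T T T T T

Derivation:
Ev 1: PC=0 idx=0 pred=T actual=T -> ctr[0]=3
Ev 2: PC=0 idx=0 pred=T actual=N -> ctr[0]=2
Ev 3: PC=0 idx=0 pred=T actual=T -> ctr[0]=3
Ev 4: PC=0 idx=0 pred=T actual=T -> ctr[0]=3
Ev 5: PC=6 idx=0 pred=T actual=N -> ctr[0]=2
Ev 6: PC=0 idx=0 pred=T actual=T -> ctr[0]=3
Ev 7: PC=6 idx=0 pred=T actual=N -> ctr[0]=2
Ev 8: PC=6 idx=0 pred=T actual=T -> ctr[0]=3
Ev 9: PC=6 idx=0 pred=T actual=T -> ctr[0]=3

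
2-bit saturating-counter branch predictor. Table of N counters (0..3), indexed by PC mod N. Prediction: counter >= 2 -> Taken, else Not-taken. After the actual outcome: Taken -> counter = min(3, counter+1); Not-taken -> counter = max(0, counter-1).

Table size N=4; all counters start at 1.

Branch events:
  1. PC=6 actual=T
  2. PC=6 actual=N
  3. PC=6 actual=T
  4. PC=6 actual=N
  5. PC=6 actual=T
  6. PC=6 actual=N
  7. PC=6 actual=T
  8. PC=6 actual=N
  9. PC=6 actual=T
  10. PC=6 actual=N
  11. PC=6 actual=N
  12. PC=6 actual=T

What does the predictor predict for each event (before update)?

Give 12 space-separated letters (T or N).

Ev 1: PC=6 idx=2 pred=N actual=T -> ctr[2]=2
Ev 2: PC=6 idx=2 pred=T actual=N -> ctr[2]=1
Ev 3: PC=6 idx=2 pred=N actual=T -> ctr[2]=2
Ev 4: PC=6 idx=2 pred=T actual=N -> ctr[2]=1
Ev 5: PC=6 idx=2 pred=N actual=T -> ctr[2]=2
Ev 6: PC=6 idx=2 pred=T actual=N -> ctr[2]=1
Ev 7: PC=6 idx=2 pred=N actual=T -> ctr[2]=2
Ev 8: PC=6 idx=2 pred=T actual=N -> ctr[2]=1
Ev 9: PC=6 idx=2 pred=N actual=T -> ctr[2]=2
Ev 10: PC=6 idx=2 pred=T actual=N -> ctr[2]=1
Ev 11: PC=6 idx=2 pred=N actual=N -> ctr[2]=0
Ev 12: PC=6 idx=2 pred=N actual=T -> ctr[2]=1

Answer: N T N T N T N T N T N N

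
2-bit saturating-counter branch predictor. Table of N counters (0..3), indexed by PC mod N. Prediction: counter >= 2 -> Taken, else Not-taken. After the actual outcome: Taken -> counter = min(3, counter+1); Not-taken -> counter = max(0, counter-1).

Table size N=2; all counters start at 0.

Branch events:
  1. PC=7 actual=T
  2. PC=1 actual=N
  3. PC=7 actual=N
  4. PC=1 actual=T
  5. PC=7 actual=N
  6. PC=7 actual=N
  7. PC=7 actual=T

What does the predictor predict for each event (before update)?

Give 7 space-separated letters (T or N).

Answer: N N N N N N N

Derivation:
Ev 1: PC=7 idx=1 pred=N actual=T -> ctr[1]=1
Ev 2: PC=1 idx=1 pred=N actual=N -> ctr[1]=0
Ev 3: PC=7 idx=1 pred=N actual=N -> ctr[1]=0
Ev 4: PC=1 idx=1 pred=N actual=T -> ctr[1]=1
Ev 5: PC=7 idx=1 pred=N actual=N -> ctr[1]=0
Ev 6: PC=7 idx=1 pred=N actual=N -> ctr[1]=0
Ev 7: PC=7 idx=1 pred=N actual=T -> ctr[1]=1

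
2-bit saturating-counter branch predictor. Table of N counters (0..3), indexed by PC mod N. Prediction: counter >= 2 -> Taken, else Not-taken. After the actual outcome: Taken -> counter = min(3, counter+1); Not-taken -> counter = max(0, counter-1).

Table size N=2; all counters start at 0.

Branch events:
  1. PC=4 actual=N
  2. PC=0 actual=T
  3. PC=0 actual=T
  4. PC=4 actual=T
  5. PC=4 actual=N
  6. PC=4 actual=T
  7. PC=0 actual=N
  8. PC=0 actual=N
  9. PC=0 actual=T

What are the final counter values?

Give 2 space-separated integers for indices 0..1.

Answer: 2 0

Derivation:
Ev 1: PC=4 idx=0 pred=N actual=N -> ctr[0]=0
Ev 2: PC=0 idx=0 pred=N actual=T -> ctr[0]=1
Ev 3: PC=0 idx=0 pred=N actual=T -> ctr[0]=2
Ev 4: PC=4 idx=0 pred=T actual=T -> ctr[0]=3
Ev 5: PC=4 idx=0 pred=T actual=N -> ctr[0]=2
Ev 6: PC=4 idx=0 pred=T actual=T -> ctr[0]=3
Ev 7: PC=0 idx=0 pred=T actual=N -> ctr[0]=2
Ev 8: PC=0 idx=0 pred=T actual=N -> ctr[0]=1
Ev 9: PC=0 idx=0 pred=N actual=T -> ctr[0]=2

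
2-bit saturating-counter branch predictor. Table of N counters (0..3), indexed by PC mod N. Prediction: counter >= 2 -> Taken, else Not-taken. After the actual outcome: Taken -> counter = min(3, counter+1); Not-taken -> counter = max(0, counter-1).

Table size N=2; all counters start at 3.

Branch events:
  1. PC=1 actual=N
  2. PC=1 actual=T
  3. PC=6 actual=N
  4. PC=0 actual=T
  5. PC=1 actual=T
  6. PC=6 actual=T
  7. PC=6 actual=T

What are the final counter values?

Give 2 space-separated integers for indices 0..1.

Answer: 3 3

Derivation:
Ev 1: PC=1 idx=1 pred=T actual=N -> ctr[1]=2
Ev 2: PC=1 idx=1 pred=T actual=T -> ctr[1]=3
Ev 3: PC=6 idx=0 pred=T actual=N -> ctr[0]=2
Ev 4: PC=0 idx=0 pred=T actual=T -> ctr[0]=3
Ev 5: PC=1 idx=1 pred=T actual=T -> ctr[1]=3
Ev 6: PC=6 idx=0 pred=T actual=T -> ctr[0]=3
Ev 7: PC=6 idx=0 pred=T actual=T -> ctr[0]=3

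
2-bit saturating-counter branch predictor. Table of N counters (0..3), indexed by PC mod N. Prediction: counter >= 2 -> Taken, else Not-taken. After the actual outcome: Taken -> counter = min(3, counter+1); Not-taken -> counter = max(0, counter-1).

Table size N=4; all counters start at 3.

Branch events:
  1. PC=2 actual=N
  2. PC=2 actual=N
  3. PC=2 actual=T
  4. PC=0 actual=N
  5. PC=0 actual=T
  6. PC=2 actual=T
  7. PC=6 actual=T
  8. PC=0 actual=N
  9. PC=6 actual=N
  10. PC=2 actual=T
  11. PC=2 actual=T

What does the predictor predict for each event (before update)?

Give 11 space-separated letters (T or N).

Ev 1: PC=2 idx=2 pred=T actual=N -> ctr[2]=2
Ev 2: PC=2 idx=2 pred=T actual=N -> ctr[2]=1
Ev 3: PC=2 idx=2 pred=N actual=T -> ctr[2]=2
Ev 4: PC=0 idx=0 pred=T actual=N -> ctr[0]=2
Ev 5: PC=0 idx=0 pred=T actual=T -> ctr[0]=3
Ev 6: PC=2 idx=2 pred=T actual=T -> ctr[2]=3
Ev 7: PC=6 idx=2 pred=T actual=T -> ctr[2]=3
Ev 8: PC=0 idx=0 pred=T actual=N -> ctr[0]=2
Ev 9: PC=6 idx=2 pred=T actual=N -> ctr[2]=2
Ev 10: PC=2 idx=2 pred=T actual=T -> ctr[2]=3
Ev 11: PC=2 idx=2 pred=T actual=T -> ctr[2]=3

Answer: T T N T T T T T T T T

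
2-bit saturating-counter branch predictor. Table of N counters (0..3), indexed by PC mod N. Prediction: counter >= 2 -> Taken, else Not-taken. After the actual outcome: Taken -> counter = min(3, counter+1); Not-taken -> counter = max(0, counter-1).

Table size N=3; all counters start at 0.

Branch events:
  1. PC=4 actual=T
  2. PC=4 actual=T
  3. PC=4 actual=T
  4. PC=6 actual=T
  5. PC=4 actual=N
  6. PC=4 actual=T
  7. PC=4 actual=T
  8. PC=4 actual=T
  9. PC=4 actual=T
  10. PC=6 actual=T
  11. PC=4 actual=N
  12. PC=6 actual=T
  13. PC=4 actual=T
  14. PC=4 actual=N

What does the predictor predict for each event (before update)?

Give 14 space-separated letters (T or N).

Ev 1: PC=4 idx=1 pred=N actual=T -> ctr[1]=1
Ev 2: PC=4 idx=1 pred=N actual=T -> ctr[1]=2
Ev 3: PC=4 idx=1 pred=T actual=T -> ctr[1]=3
Ev 4: PC=6 idx=0 pred=N actual=T -> ctr[0]=1
Ev 5: PC=4 idx=1 pred=T actual=N -> ctr[1]=2
Ev 6: PC=4 idx=1 pred=T actual=T -> ctr[1]=3
Ev 7: PC=4 idx=1 pred=T actual=T -> ctr[1]=3
Ev 8: PC=4 idx=1 pred=T actual=T -> ctr[1]=3
Ev 9: PC=4 idx=1 pred=T actual=T -> ctr[1]=3
Ev 10: PC=6 idx=0 pred=N actual=T -> ctr[0]=2
Ev 11: PC=4 idx=1 pred=T actual=N -> ctr[1]=2
Ev 12: PC=6 idx=0 pred=T actual=T -> ctr[0]=3
Ev 13: PC=4 idx=1 pred=T actual=T -> ctr[1]=3
Ev 14: PC=4 idx=1 pred=T actual=N -> ctr[1]=2

Answer: N N T N T T T T T N T T T T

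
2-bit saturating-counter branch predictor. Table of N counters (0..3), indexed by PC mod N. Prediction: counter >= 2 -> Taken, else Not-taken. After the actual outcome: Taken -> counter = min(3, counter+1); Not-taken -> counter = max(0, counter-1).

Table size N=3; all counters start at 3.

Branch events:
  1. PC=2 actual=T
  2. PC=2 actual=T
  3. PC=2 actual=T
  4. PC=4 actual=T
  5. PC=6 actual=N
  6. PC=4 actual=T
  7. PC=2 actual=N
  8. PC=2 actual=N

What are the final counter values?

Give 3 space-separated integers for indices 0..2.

Ev 1: PC=2 idx=2 pred=T actual=T -> ctr[2]=3
Ev 2: PC=2 idx=2 pred=T actual=T -> ctr[2]=3
Ev 3: PC=2 idx=2 pred=T actual=T -> ctr[2]=3
Ev 4: PC=4 idx=1 pred=T actual=T -> ctr[1]=3
Ev 5: PC=6 idx=0 pred=T actual=N -> ctr[0]=2
Ev 6: PC=4 idx=1 pred=T actual=T -> ctr[1]=3
Ev 7: PC=2 idx=2 pred=T actual=N -> ctr[2]=2
Ev 8: PC=2 idx=2 pred=T actual=N -> ctr[2]=1

Answer: 2 3 1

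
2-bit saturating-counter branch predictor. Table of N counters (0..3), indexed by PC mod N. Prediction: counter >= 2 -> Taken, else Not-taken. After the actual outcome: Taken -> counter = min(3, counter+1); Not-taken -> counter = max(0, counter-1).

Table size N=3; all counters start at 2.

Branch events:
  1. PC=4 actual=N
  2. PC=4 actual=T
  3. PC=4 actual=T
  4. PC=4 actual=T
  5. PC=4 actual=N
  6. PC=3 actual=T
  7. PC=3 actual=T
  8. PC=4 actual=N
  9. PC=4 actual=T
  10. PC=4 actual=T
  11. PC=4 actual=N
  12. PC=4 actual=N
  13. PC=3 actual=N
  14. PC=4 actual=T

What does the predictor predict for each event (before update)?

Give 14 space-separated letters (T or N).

Ev 1: PC=4 idx=1 pred=T actual=N -> ctr[1]=1
Ev 2: PC=4 idx=1 pred=N actual=T -> ctr[1]=2
Ev 3: PC=4 idx=1 pred=T actual=T -> ctr[1]=3
Ev 4: PC=4 idx=1 pred=T actual=T -> ctr[1]=3
Ev 5: PC=4 idx=1 pred=T actual=N -> ctr[1]=2
Ev 6: PC=3 idx=0 pred=T actual=T -> ctr[0]=3
Ev 7: PC=3 idx=0 pred=T actual=T -> ctr[0]=3
Ev 8: PC=4 idx=1 pred=T actual=N -> ctr[1]=1
Ev 9: PC=4 idx=1 pred=N actual=T -> ctr[1]=2
Ev 10: PC=4 idx=1 pred=T actual=T -> ctr[1]=3
Ev 11: PC=4 idx=1 pred=T actual=N -> ctr[1]=2
Ev 12: PC=4 idx=1 pred=T actual=N -> ctr[1]=1
Ev 13: PC=3 idx=0 pred=T actual=N -> ctr[0]=2
Ev 14: PC=4 idx=1 pred=N actual=T -> ctr[1]=2

Answer: T N T T T T T T N T T T T N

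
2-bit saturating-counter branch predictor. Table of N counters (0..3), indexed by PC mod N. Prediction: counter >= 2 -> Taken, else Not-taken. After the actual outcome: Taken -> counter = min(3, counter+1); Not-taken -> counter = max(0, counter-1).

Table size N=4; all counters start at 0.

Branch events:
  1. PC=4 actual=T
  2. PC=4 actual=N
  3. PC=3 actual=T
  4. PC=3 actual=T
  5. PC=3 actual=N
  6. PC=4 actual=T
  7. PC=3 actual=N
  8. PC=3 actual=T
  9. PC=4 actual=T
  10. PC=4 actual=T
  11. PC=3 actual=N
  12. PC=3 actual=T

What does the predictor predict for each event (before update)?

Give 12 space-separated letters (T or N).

Answer: N N N N T N N N N T N N

Derivation:
Ev 1: PC=4 idx=0 pred=N actual=T -> ctr[0]=1
Ev 2: PC=4 idx=0 pred=N actual=N -> ctr[0]=0
Ev 3: PC=3 idx=3 pred=N actual=T -> ctr[3]=1
Ev 4: PC=3 idx=3 pred=N actual=T -> ctr[3]=2
Ev 5: PC=3 idx=3 pred=T actual=N -> ctr[3]=1
Ev 6: PC=4 idx=0 pred=N actual=T -> ctr[0]=1
Ev 7: PC=3 idx=3 pred=N actual=N -> ctr[3]=0
Ev 8: PC=3 idx=3 pred=N actual=T -> ctr[3]=1
Ev 9: PC=4 idx=0 pred=N actual=T -> ctr[0]=2
Ev 10: PC=4 idx=0 pred=T actual=T -> ctr[0]=3
Ev 11: PC=3 idx=3 pred=N actual=N -> ctr[3]=0
Ev 12: PC=3 idx=3 pred=N actual=T -> ctr[3]=1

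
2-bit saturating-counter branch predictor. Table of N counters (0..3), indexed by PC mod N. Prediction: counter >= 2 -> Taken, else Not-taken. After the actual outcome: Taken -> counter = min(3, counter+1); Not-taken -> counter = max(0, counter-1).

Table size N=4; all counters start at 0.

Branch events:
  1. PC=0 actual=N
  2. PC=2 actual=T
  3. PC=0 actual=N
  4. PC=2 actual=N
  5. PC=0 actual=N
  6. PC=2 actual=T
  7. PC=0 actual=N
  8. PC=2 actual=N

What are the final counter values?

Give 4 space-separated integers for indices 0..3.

Ev 1: PC=0 idx=0 pred=N actual=N -> ctr[0]=0
Ev 2: PC=2 idx=2 pred=N actual=T -> ctr[2]=1
Ev 3: PC=0 idx=0 pred=N actual=N -> ctr[0]=0
Ev 4: PC=2 idx=2 pred=N actual=N -> ctr[2]=0
Ev 5: PC=0 idx=0 pred=N actual=N -> ctr[0]=0
Ev 6: PC=2 idx=2 pred=N actual=T -> ctr[2]=1
Ev 7: PC=0 idx=0 pred=N actual=N -> ctr[0]=0
Ev 8: PC=2 idx=2 pred=N actual=N -> ctr[2]=0

Answer: 0 0 0 0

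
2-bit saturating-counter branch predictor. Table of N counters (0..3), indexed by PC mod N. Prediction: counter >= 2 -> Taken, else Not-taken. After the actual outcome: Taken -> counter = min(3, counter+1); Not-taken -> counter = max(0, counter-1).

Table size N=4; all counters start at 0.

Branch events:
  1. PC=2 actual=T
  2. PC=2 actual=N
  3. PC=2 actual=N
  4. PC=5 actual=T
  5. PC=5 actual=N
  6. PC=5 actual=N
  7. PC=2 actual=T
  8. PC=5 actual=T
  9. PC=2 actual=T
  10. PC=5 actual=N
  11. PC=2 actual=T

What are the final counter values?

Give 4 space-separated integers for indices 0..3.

Ev 1: PC=2 idx=2 pred=N actual=T -> ctr[2]=1
Ev 2: PC=2 idx=2 pred=N actual=N -> ctr[2]=0
Ev 3: PC=2 idx=2 pred=N actual=N -> ctr[2]=0
Ev 4: PC=5 idx=1 pred=N actual=T -> ctr[1]=1
Ev 5: PC=5 idx=1 pred=N actual=N -> ctr[1]=0
Ev 6: PC=5 idx=1 pred=N actual=N -> ctr[1]=0
Ev 7: PC=2 idx=2 pred=N actual=T -> ctr[2]=1
Ev 8: PC=5 idx=1 pred=N actual=T -> ctr[1]=1
Ev 9: PC=2 idx=2 pred=N actual=T -> ctr[2]=2
Ev 10: PC=5 idx=1 pred=N actual=N -> ctr[1]=0
Ev 11: PC=2 idx=2 pred=T actual=T -> ctr[2]=3

Answer: 0 0 3 0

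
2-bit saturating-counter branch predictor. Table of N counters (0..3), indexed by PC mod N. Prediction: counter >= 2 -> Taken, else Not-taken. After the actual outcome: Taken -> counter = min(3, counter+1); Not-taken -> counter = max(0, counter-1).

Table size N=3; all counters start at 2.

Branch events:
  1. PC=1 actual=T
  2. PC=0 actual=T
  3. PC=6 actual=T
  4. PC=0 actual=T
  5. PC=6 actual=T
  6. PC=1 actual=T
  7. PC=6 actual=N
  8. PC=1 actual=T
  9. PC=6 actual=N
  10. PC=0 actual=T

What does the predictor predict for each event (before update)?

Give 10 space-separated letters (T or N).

Answer: T T T T T T T T T N

Derivation:
Ev 1: PC=1 idx=1 pred=T actual=T -> ctr[1]=3
Ev 2: PC=0 idx=0 pred=T actual=T -> ctr[0]=3
Ev 3: PC=6 idx=0 pred=T actual=T -> ctr[0]=3
Ev 4: PC=0 idx=0 pred=T actual=T -> ctr[0]=3
Ev 5: PC=6 idx=0 pred=T actual=T -> ctr[0]=3
Ev 6: PC=1 idx=1 pred=T actual=T -> ctr[1]=3
Ev 7: PC=6 idx=0 pred=T actual=N -> ctr[0]=2
Ev 8: PC=1 idx=1 pred=T actual=T -> ctr[1]=3
Ev 9: PC=6 idx=0 pred=T actual=N -> ctr[0]=1
Ev 10: PC=0 idx=0 pred=N actual=T -> ctr[0]=2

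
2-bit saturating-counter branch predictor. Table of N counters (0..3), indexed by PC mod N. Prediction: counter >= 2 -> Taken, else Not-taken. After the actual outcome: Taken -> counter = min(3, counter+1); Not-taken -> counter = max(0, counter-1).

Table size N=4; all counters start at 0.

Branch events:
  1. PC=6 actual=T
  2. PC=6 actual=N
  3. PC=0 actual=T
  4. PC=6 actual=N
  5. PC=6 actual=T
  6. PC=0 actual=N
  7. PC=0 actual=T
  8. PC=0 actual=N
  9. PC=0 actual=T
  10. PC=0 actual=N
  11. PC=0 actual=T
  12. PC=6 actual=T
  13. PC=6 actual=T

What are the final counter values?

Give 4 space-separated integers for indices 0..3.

Ev 1: PC=6 idx=2 pred=N actual=T -> ctr[2]=1
Ev 2: PC=6 idx=2 pred=N actual=N -> ctr[2]=0
Ev 3: PC=0 idx=0 pred=N actual=T -> ctr[0]=1
Ev 4: PC=6 idx=2 pred=N actual=N -> ctr[2]=0
Ev 5: PC=6 idx=2 pred=N actual=T -> ctr[2]=1
Ev 6: PC=0 idx=0 pred=N actual=N -> ctr[0]=0
Ev 7: PC=0 idx=0 pred=N actual=T -> ctr[0]=1
Ev 8: PC=0 idx=0 pred=N actual=N -> ctr[0]=0
Ev 9: PC=0 idx=0 pred=N actual=T -> ctr[0]=1
Ev 10: PC=0 idx=0 pred=N actual=N -> ctr[0]=0
Ev 11: PC=0 idx=0 pred=N actual=T -> ctr[0]=1
Ev 12: PC=6 idx=2 pred=N actual=T -> ctr[2]=2
Ev 13: PC=6 idx=2 pred=T actual=T -> ctr[2]=3

Answer: 1 0 3 0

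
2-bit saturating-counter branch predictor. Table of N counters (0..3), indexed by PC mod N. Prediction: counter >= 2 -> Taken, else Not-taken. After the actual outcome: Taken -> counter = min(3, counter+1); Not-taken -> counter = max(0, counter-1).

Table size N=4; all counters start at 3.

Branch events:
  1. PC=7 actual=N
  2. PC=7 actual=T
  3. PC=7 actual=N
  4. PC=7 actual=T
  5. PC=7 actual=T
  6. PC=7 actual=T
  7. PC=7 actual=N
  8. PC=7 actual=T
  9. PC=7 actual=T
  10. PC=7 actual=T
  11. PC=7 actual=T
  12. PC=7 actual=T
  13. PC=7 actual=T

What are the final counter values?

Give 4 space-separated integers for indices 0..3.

Answer: 3 3 3 3

Derivation:
Ev 1: PC=7 idx=3 pred=T actual=N -> ctr[3]=2
Ev 2: PC=7 idx=3 pred=T actual=T -> ctr[3]=3
Ev 3: PC=7 idx=3 pred=T actual=N -> ctr[3]=2
Ev 4: PC=7 idx=3 pred=T actual=T -> ctr[3]=3
Ev 5: PC=7 idx=3 pred=T actual=T -> ctr[3]=3
Ev 6: PC=7 idx=3 pred=T actual=T -> ctr[3]=3
Ev 7: PC=7 idx=3 pred=T actual=N -> ctr[3]=2
Ev 8: PC=7 idx=3 pred=T actual=T -> ctr[3]=3
Ev 9: PC=7 idx=3 pred=T actual=T -> ctr[3]=3
Ev 10: PC=7 idx=3 pred=T actual=T -> ctr[3]=3
Ev 11: PC=7 idx=3 pred=T actual=T -> ctr[3]=3
Ev 12: PC=7 idx=3 pred=T actual=T -> ctr[3]=3
Ev 13: PC=7 idx=3 pred=T actual=T -> ctr[3]=3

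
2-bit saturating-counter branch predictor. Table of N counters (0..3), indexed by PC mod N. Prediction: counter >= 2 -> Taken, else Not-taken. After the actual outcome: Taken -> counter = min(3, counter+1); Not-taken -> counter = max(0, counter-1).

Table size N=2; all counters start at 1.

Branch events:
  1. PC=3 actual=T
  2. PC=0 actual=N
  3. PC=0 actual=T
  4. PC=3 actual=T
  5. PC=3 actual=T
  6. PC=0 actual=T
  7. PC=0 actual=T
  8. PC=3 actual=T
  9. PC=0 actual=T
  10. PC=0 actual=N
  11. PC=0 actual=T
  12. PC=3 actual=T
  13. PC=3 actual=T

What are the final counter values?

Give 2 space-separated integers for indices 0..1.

Ev 1: PC=3 idx=1 pred=N actual=T -> ctr[1]=2
Ev 2: PC=0 idx=0 pred=N actual=N -> ctr[0]=0
Ev 3: PC=0 idx=0 pred=N actual=T -> ctr[0]=1
Ev 4: PC=3 idx=1 pred=T actual=T -> ctr[1]=3
Ev 5: PC=3 idx=1 pred=T actual=T -> ctr[1]=3
Ev 6: PC=0 idx=0 pred=N actual=T -> ctr[0]=2
Ev 7: PC=0 idx=0 pred=T actual=T -> ctr[0]=3
Ev 8: PC=3 idx=1 pred=T actual=T -> ctr[1]=3
Ev 9: PC=0 idx=0 pred=T actual=T -> ctr[0]=3
Ev 10: PC=0 idx=0 pred=T actual=N -> ctr[0]=2
Ev 11: PC=0 idx=0 pred=T actual=T -> ctr[0]=3
Ev 12: PC=3 idx=1 pred=T actual=T -> ctr[1]=3
Ev 13: PC=3 idx=1 pred=T actual=T -> ctr[1]=3

Answer: 3 3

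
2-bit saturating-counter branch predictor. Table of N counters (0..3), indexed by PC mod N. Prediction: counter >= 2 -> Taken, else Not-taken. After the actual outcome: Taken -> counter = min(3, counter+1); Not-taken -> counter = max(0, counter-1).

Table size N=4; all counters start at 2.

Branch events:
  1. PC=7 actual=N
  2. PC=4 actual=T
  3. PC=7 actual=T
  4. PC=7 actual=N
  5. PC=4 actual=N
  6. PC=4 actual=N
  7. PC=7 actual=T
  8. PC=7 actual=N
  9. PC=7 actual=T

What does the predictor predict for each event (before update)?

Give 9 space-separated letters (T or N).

Answer: T T N T T T N T N

Derivation:
Ev 1: PC=7 idx=3 pred=T actual=N -> ctr[3]=1
Ev 2: PC=4 idx=0 pred=T actual=T -> ctr[0]=3
Ev 3: PC=7 idx=3 pred=N actual=T -> ctr[3]=2
Ev 4: PC=7 idx=3 pred=T actual=N -> ctr[3]=1
Ev 5: PC=4 idx=0 pred=T actual=N -> ctr[0]=2
Ev 6: PC=4 idx=0 pred=T actual=N -> ctr[0]=1
Ev 7: PC=7 idx=3 pred=N actual=T -> ctr[3]=2
Ev 8: PC=7 idx=3 pred=T actual=N -> ctr[3]=1
Ev 9: PC=7 idx=3 pred=N actual=T -> ctr[3]=2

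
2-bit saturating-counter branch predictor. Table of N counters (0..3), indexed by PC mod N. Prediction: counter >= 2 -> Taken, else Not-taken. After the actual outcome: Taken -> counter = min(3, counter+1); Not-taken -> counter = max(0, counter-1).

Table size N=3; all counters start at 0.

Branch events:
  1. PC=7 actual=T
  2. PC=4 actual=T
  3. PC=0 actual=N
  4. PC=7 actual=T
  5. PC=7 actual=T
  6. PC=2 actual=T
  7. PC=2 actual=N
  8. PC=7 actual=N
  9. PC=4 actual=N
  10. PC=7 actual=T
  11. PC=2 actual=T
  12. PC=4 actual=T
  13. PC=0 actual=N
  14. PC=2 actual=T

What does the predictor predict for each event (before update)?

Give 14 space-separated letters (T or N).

Ev 1: PC=7 idx=1 pred=N actual=T -> ctr[1]=1
Ev 2: PC=4 idx=1 pred=N actual=T -> ctr[1]=2
Ev 3: PC=0 idx=0 pred=N actual=N -> ctr[0]=0
Ev 4: PC=7 idx=1 pred=T actual=T -> ctr[1]=3
Ev 5: PC=7 idx=1 pred=T actual=T -> ctr[1]=3
Ev 6: PC=2 idx=2 pred=N actual=T -> ctr[2]=1
Ev 7: PC=2 idx=2 pred=N actual=N -> ctr[2]=0
Ev 8: PC=7 idx=1 pred=T actual=N -> ctr[1]=2
Ev 9: PC=4 idx=1 pred=T actual=N -> ctr[1]=1
Ev 10: PC=7 idx=1 pred=N actual=T -> ctr[1]=2
Ev 11: PC=2 idx=2 pred=N actual=T -> ctr[2]=1
Ev 12: PC=4 idx=1 pred=T actual=T -> ctr[1]=3
Ev 13: PC=0 idx=0 pred=N actual=N -> ctr[0]=0
Ev 14: PC=2 idx=2 pred=N actual=T -> ctr[2]=2

Answer: N N N T T N N T T N N T N N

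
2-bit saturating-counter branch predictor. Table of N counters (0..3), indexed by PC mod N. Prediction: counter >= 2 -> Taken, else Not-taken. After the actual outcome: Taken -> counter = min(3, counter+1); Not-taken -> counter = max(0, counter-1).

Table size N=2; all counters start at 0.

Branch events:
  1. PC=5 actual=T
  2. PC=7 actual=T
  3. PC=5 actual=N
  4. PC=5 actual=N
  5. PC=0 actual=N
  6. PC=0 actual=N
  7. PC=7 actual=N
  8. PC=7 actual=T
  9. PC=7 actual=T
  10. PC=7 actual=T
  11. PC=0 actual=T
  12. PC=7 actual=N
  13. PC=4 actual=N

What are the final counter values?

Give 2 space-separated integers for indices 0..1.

Ev 1: PC=5 idx=1 pred=N actual=T -> ctr[1]=1
Ev 2: PC=7 idx=1 pred=N actual=T -> ctr[1]=2
Ev 3: PC=5 idx=1 pred=T actual=N -> ctr[1]=1
Ev 4: PC=5 idx=1 pred=N actual=N -> ctr[1]=0
Ev 5: PC=0 idx=0 pred=N actual=N -> ctr[0]=0
Ev 6: PC=0 idx=0 pred=N actual=N -> ctr[0]=0
Ev 7: PC=7 idx=1 pred=N actual=N -> ctr[1]=0
Ev 8: PC=7 idx=1 pred=N actual=T -> ctr[1]=1
Ev 9: PC=7 idx=1 pred=N actual=T -> ctr[1]=2
Ev 10: PC=7 idx=1 pred=T actual=T -> ctr[1]=3
Ev 11: PC=0 idx=0 pred=N actual=T -> ctr[0]=1
Ev 12: PC=7 idx=1 pred=T actual=N -> ctr[1]=2
Ev 13: PC=4 idx=0 pred=N actual=N -> ctr[0]=0

Answer: 0 2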